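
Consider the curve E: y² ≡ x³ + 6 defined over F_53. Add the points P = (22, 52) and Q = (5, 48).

(22, 52) + (5, 48). λ = (48 - 52)/(5 - 22) ≡ 49/36 mod 53. 36⁻¹ ≡ 28 (mod 53), so λ ≡ 47.
  x = λ² - 22 - 5 = 2209 - 27 ≡ 9; y = λ·(22 - 9) - 52 ≡ 29. → (9, 29)

(9, 29)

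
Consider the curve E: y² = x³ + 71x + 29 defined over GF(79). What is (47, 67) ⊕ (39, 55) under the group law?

(15, 60)

(47, 67) + (39, 55). λ = (55 - 67)/(39 - 47) ≡ 67/71 mod 79. 71⁻¹ ≡ 69 (mod 79), so λ ≡ 41.
  x = λ² - 47 - 39 = 1681 - 86 ≡ 15; y = λ·(47 - 15) - 67 ≡ 60. → (15, 60)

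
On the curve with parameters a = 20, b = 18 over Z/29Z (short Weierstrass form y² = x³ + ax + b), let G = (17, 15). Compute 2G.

tangent at (17, 15): λ = (3·17² + 20)/(2·15) ≡ 17/1. 1⁻¹ ≡ 1 (mod 29) since 1·1 = 1 ≡ 1, so λ ≡ 17·1 ≡ 17.
  x = λ² - 17 - 17 = 289 - 34 ≡ 23; y = λ·(17 - 23) - 15 ≡ 28. → (23, 28)

(23, 28)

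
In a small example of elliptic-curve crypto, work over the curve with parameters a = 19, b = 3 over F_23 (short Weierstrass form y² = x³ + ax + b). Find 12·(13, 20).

Write P = (13, 20).
Double-and-add on 12 = (1100)₂. Start with P = (13, 20) for the leading 1-bit.
double: tangent at (13, 20): λ = (3·13² + 19)/(2·20) ≡ 20/17. 17⁻¹ ≡ 19 (mod 23), so λ ≡ 20·19 ≡ 12.
  x = λ² - 13 - 13 = 144 - 26 ≡ 3; y = λ·(13 - 3) - 20 ≡ 8. → (3, 8)
add P: (3, 8) + (13, 20). λ = (20 - 8)/(13 - 3) ≡ 12/10 mod 23. 10⁻¹ ≡ 7 (mod 23), so λ ≡ 15.
  x = λ² - 3 - 13 = 225 - 16 ≡ 2; y = λ·(3 - 2) - 8 ≡ 7. → (2, 7)
double: tangent at (2, 7): λ = (3·2² + 19)/(2·7) ≡ 8/14. 14⁻¹ ≡ 5 (mod 23) since 14·5 = 70 ≡ 1, so λ ≡ 8·5 ≡ 17.
  x = λ² - 2 - 2 = 289 - 4 ≡ 9; y = λ·(2 - 9) - 7 ≡ 12. → (9, 12)
double: tangent at (9, 12): λ = (3·9² + 19)/(2·12) ≡ 9/1. 1⁻¹ ≡ 1 (mod 23) since 1·1 = 1 ≡ 1, so λ ≡ 9·1 ≡ 9.
  x = λ² - 9 - 9 = 81 - 18 ≡ 17; y = λ·(9 - 17) - 12 ≡ 8. → (17, 8)

(17, 8)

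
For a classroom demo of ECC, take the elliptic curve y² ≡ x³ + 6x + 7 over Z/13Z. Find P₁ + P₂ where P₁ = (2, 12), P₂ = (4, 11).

(2, 12) + (4, 11). λ = (11 - 12)/(4 - 2) ≡ 12/2 mod 13. 2⁻¹ ≡ 7 (mod 13) since 2·7 = 14 ≡ 1, so λ ≡ 6.
  x = λ² - 2 - 4 = 36 - 6 ≡ 4; y = λ·(2 - 4) - 12 ≡ 2. → (4, 2)

(4, 2)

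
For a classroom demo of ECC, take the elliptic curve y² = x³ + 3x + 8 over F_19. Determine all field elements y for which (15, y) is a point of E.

x³ + 3x + 8 = 3428 ≡ 8 (mod 19).
8 is a non-residue mod 19; no y exists.

none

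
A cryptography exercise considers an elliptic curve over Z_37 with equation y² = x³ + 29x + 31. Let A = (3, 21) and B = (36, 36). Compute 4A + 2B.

(31, 23)

First 4A:
Double-and-add on 4 = (100)₂. Start with A = (3, 21) for the leading 1-bit.
double: tangent at (3, 21): λ = (3·3² + 29)/(2·21) ≡ 19/5. 5⁻¹ ≡ 15 (mod 37) since 5·15 = 75 ≡ 1, so λ ≡ 19·15 ≡ 26.
  x = λ² - 3 - 3 = 676 - 6 ≡ 4; y = λ·(3 - 4) - 21 ≡ 27. → (4, 27)
double: tangent at (4, 27): λ = (3·4² + 29)/(2·27) ≡ 3/17. 17⁻¹ ≡ 24 (mod 37), so λ ≡ 3·24 ≡ 35.
  x = λ² - 4 - 4 = 1225 - 8 ≡ 33; y = λ·(4 - 33) - 27 ≡ 31. → (33, 31)
4A = (33, 31).
Next 2B:
Repeated addition: build up to 2B.
2B: tangent at (36, 36): λ = (3·36² + 29)/(2·36) ≡ 32/35. 35⁻¹ ≡ 18 (mod 37) since 35·18 = 630 ≡ 1, so λ ≡ 32·18 ≡ 21.
  x = λ² - 36 - 36 = 441 - 72 ≡ 36; y = λ·(36 - 36) - 36 ≡ 1. → (36, 1)
2B = (36, 1).
Finally 4A + 2B:
(33, 31) + (36, 1). λ = (1 - 31)/(36 - 33) ≡ 7/3 mod 37. 3⁻¹ ≡ 25 (mod 37), so λ ≡ 27.
  x = λ² - 33 - 36 = 729 - 69 ≡ 31; y = λ·(33 - 31) - 31 ≡ 23. → (31, 23)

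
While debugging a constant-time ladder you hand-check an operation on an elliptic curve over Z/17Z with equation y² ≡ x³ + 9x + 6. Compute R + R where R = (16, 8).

(10, 5)

tangent at (16, 8): λ = (3·16² + 9)/(2·8) ≡ 12/16. 16⁻¹ ≡ 16 (mod 17), so λ ≡ 12·16 ≡ 5.
  x = λ² - 16 - 16 = 25 - 32 ≡ 10; y = λ·(16 - 10) - 8 ≡ 5. → (10, 5)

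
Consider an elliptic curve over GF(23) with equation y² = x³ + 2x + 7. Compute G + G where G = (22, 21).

tangent at (22, 21): λ = (3·22² + 2)/(2·21) ≡ 5/19. 19⁻¹ ≡ 17 (mod 23) since 19·17 = 323 ≡ 1, so λ ≡ 5·17 ≡ 16.
  x = λ² - 22 - 22 = 256 - 44 ≡ 5; y = λ·(22 - 5) - 21 ≡ 21. → (5, 21)

(5, 21)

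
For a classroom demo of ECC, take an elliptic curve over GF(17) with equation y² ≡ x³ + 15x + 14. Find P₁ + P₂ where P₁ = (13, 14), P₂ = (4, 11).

(13, 14) + (4, 11). λ = (11 - 14)/(4 - 13) ≡ 14/8 mod 17. 8⁻¹ ≡ 15 (mod 17) since 8·15 = 120 ≡ 1, so λ ≡ 6.
  x = λ² - 13 - 4 = 36 - 17 ≡ 2; y = λ·(13 - 2) - 14 ≡ 1. → (2, 1)

(2, 1)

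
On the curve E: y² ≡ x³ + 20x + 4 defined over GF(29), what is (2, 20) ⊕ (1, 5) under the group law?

(19, 15)

(2, 20) + (1, 5). λ = (5 - 20)/(1 - 2) ≡ 14/28 mod 29. 28⁻¹ ≡ 28 (mod 29), so λ ≡ 15.
  x = λ² - 2 - 1 = 225 - 3 ≡ 19; y = λ·(2 - 19) - 20 ≡ 15. → (19, 15)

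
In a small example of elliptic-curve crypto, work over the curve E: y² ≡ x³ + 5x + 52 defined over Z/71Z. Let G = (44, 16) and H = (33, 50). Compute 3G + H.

First 3G:
Repeated addition: build up to 3G.
2G: tangent at (44, 16): λ = (3·44² + 5)/(2·16) ≡ 62/32. 32⁻¹ ≡ 20 (mod 71), so λ ≡ 62·20 ≡ 33.
  x = λ² - 44 - 44 = 1089 - 88 ≡ 7; y = λ·(44 - 7) - 16 ≡ 69. → (7, 69)
3G: (7, 69) + (44, 16). λ = (16 - 69)/(44 - 7) ≡ 18/37 mod 71. 37⁻¹ ≡ 48 (mod 71) since 37·48 = 1776 ≡ 1, so λ ≡ 12.
  x = λ² - 7 - 44 = 144 - 51 ≡ 22; y = λ·(7 - 22) - 69 ≡ 35. → (22, 35)
3G = (22, 35).
Finally 3G + H:
(22, 35) + (33, 50). λ = (50 - 35)/(33 - 22) ≡ 15/11 mod 71. 11⁻¹ ≡ 13 (mod 71) since 11·13 = 143 ≡ 1, so λ ≡ 53.
  x = λ² - 22 - 33 = 2809 - 55 ≡ 56; y = λ·(22 - 56) - 35 ≡ 9. → (56, 9)

(56, 9)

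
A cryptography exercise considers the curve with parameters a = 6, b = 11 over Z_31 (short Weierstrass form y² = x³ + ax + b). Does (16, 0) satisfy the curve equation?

y² = 0² ≡ 0; x³ + 6x + 11 = 4203 ≡ 18 (mod 31). 0 ≠ 18.

no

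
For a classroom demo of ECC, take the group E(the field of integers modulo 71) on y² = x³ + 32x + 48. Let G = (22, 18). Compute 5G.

(23, 10)

Repeated addition: build up to 5G.
2G: tangent at (22, 18): λ = (3·22² + 32)/(2·18) ≡ 64/36. 36⁻¹ ≡ 2 (mod 71) since 36·2 = 72 ≡ 1, so λ ≡ 64·2 ≡ 57.
  x = λ² - 22 - 22 = 3249 - 44 ≡ 10; y = λ·(22 - 10) - 18 ≡ 27. → (10, 27)
3G: (10, 27) + (22, 18). λ = (18 - 27)/(22 - 10) ≡ 62/12 mod 71. 12⁻¹ ≡ 6 (mod 71), so λ ≡ 17.
  x = λ² - 10 - 22 = 289 - 32 ≡ 44; y = λ·(10 - 44) - 27 ≡ 34. → (44, 34)
4G: (44, 34) + (22, 18). λ = (18 - 34)/(22 - 44) ≡ 55/49 mod 71. 49⁻¹ ≡ 29 (mod 71) since 49·29 = 1421 ≡ 1, so λ ≡ 33.
  x = λ² - 44 - 22 = 1089 - 66 ≡ 29; y = λ·(44 - 29) - 34 ≡ 35. → (29, 35)
5G: (29, 35) + (22, 18). λ = (18 - 35)/(22 - 29) ≡ 54/64 mod 71. 64⁻¹ ≡ 10 (mod 71), so λ ≡ 43.
  x = λ² - 29 - 22 = 1849 - 51 ≡ 23; y = λ·(29 - 23) - 35 ≡ 10. → (23, 10)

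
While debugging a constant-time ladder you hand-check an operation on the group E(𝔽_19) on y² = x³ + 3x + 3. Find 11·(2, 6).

(2, 6)

Write P = (2, 6).
Repeated addition: build up to 11P.
2P: tangent at (2, 6): λ = (3·2² + 3)/(2·6) ≡ 15/12. 12⁻¹ ≡ 8 (mod 19), so λ ≡ 15·8 ≡ 6.
  x = λ² - 2 - 2 = 36 - 4 ≡ 13; y = λ·(2 - 13) - 6 ≡ 4. → (13, 4)
3P: (13, 4) + (2, 6). λ = (6 - 4)/(2 - 13) ≡ 2/8 mod 19. 8⁻¹ ≡ 12 (mod 19), so λ ≡ 5.
  x = λ² - 13 - 2 = 25 - 15 ≡ 10; y = λ·(13 - 10) - 4 ≡ 11. → (10, 11)
4P: (10, 11) + (2, 6). λ = (6 - 11)/(2 - 10) ≡ 14/11 mod 19. 11⁻¹ ≡ 7 (mod 19) since 11·7 = 77 ≡ 1, so λ ≡ 3.
  x = λ² - 10 - 2 = 9 - 12 ≡ 16; y = λ·(10 - 16) - 11 ≡ 9. → (16, 9)
5P: (16, 9) + (2, 6). λ = (6 - 9)/(2 - 16) ≡ 16/5 mod 19. 5⁻¹ ≡ 4 (mod 19), so λ ≡ 7.
  x = λ² - 16 - 2 = 49 - 18 ≡ 12; y = λ·(16 - 12) - 9 ≡ 0. → (12, 0)
6P: (12, 0) + (2, 6). λ = (6 - 0)/(2 - 12) ≡ 6/9 mod 19. 9⁻¹ ≡ 17 (mod 19), so λ ≡ 7.
  x = λ² - 12 - 2 = 49 - 14 ≡ 16; y = λ·(12 - 16) - 0 ≡ 10. → (16, 10)
7P: (16, 10) + (2, 6). λ = (6 - 10)/(2 - 16) ≡ 15/5 mod 19. 5⁻¹ ≡ 4 (mod 19) since 5·4 = 20 ≡ 1, so λ ≡ 3.
  x = λ² - 16 - 2 = 9 - 18 ≡ 10; y = λ·(16 - 10) - 10 ≡ 8. → (10, 8)
8P: (10, 8) + (2, 6). λ = (6 - 8)/(2 - 10) ≡ 17/11 mod 19. 11⁻¹ ≡ 7 (mod 19) since 11·7 = 77 ≡ 1, so λ ≡ 5.
  x = λ² - 10 - 2 = 25 - 12 ≡ 13; y = λ·(10 - 13) - 8 ≡ 15. → (13, 15)
9P: (13, 15) + (2, 6). λ = (6 - 15)/(2 - 13) ≡ 10/8 mod 19. 8⁻¹ ≡ 12 (mod 19) since 8·12 = 96 ≡ 1, so λ ≡ 6.
  x = λ² - 13 - 2 = 36 - 15 ≡ 2; y = λ·(13 - 2) - 15 ≡ 13. → (2, 13)
10P: (2, 13) + (2, 6): same x and y₁ ≡ -y₂, so the sum is 𝒪.
11P: 𝒪 + (2, 6) = (2, 6) (identity).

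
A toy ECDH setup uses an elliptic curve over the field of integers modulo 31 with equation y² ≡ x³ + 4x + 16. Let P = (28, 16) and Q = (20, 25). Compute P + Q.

(28, 16) + (20, 25). λ = (25 - 16)/(20 - 28) ≡ 9/23 mod 31. 23⁻¹ ≡ 27 (mod 31), so λ ≡ 26.
  x = λ² - 28 - 20 = 676 - 48 ≡ 8; y = λ·(28 - 8) - 16 ≡ 8. → (8, 8)

(8, 8)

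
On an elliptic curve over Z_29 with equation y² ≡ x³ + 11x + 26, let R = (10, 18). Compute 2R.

tangent at (10, 18): λ = (3·10² + 11)/(2·18) ≡ 21/7. 7⁻¹ ≡ 25 (mod 29), so λ ≡ 21·25 ≡ 3.
  x = λ² - 10 - 10 = 9 - 20 ≡ 18; y = λ·(10 - 18) - 18 ≡ 16. → (18, 16)

(18, 16)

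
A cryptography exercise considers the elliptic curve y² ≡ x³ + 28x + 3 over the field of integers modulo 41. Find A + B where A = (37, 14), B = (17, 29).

(26, 29)

(37, 14) + (17, 29). λ = (29 - 14)/(17 - 37) ≡ 15/21 mod 41. 21⁻¹ ≡ 2 (mod 41) since 21·2 = 42 ≡ 1, so λ ≡ 30.
  x = λ² - 37 - 17 = 900 - 54 ≡ 26; y = λ·(37 - 26) - 14 ≡ 29. → (26, 29)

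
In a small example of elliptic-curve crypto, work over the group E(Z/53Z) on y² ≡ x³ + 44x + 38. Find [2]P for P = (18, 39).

tangent at (18, 39): λ = (3·18² + 44)/(2·39) ≡ 9/25. 25⁻¹ ≡ 17 (mod 53) since 25·17 = 425 ≡ 1, so λ ≡ 9·17 ≡ 47.
  x = λ² - 18 - 18 = 2209 - 36 ≡ 0; y = λ·(18 - 0) - 39 ≡ 12. → (0, 12)

(0, 12)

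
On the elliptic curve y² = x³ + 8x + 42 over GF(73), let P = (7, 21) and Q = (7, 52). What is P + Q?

O

The two points share x = 7 and their y-coordinates satisfy 21 + 52 ≡ 0 (mod 73), so they are inverses. Their sum is the point at infinity.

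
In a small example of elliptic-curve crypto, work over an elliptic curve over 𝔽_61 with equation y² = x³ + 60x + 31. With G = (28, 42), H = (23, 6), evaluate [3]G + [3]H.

First 3G:
Repeated addition: build up to 3G.
2G: tangent at (28, 42): λ = (3·28² + 60)/(2·42) ≡ 33/23. 23⁻¹ ≡ 8 (mod 61) since 23·8 = 184 ≡ 1, so λ ≡ 33·8 ≡ 20.
  x = λ² - 28 - 28 = 400 - 56 ≡ 39; y = λ·(28 - 39) - 42 ≡ 43. → (39, 43)
3G: (39, 43) + (28, 42). λ = (42 - 43)/(28 - 39) ≡ 60/50 mod 61. 50⁻¹ ≡ 11 (mod 61), so λ ≡ 50.
  x = λ² - 39 - 28 = 2500 - 67 ≡ 54; y = λ·(39 - 54) - 43 ≡ 0. → (54, 0)
3G = (54, 0).
Next 3H:
Repeated addition: build up to 3H.
2H: tangent at (23, 6): λ = (3·23² + 60)/(2·6) ≡ 0/12. 12⁻¹ ≡ 56 (mod 61), so λ ≡ 0·56 ≡ 0.
  x = λ² - 23 - 23 = 0 - 46 ≡ 15; y = λ·(23 - 15) - 6 ≡ 55. → (15, 55)
3H: (15, 55) + (23, 6). λ = (6 - 55)/(23 - 15) ≡ 12/8 mod 61. 8⁻¹ ≡ 23 (mod 61), so λ ≡ 32.
  x = λ² - 15 - 23 = 1024 - 38 ≡ 10; y = λ·(15 - 10) - 55 ≡ 44. → (10, 44)
3H = (10, 44).
Finally 3G + 3H:
(54, 0) + (10, 44). λ = (44 - 0)/(10 - 54) ≡ 44/17 mod 61. 17⁻¹ ≡ 18 (mod 61), so λ ≡ 60.
  x = λ² - 54 - 10 = 3600 - 64 ≡ 59; y = λ·(54 - 59) - 0 ≡ 5. → (59, 5)

(59, 5)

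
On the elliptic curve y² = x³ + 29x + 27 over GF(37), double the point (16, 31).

(16, 6)

tangent at (16, 31): λ = (3·16² + 29)/(2·31) ≡ 20/25. 25⁻¹ ≡ 3 (mod 37) since 25·3 = 75 ≡ 1, so λ ≡ 20·3 ≡ 23.
  x = λ² - 16 - 16 = 529 - 32 ≡ 16; y = λ·(16 - 16) - 31 ≡ 6. → (16, 6)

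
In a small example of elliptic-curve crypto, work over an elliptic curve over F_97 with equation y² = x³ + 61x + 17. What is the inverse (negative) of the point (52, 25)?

(52, 72)

-(52, 25) = (52, -25 mod 97) = (52, 72).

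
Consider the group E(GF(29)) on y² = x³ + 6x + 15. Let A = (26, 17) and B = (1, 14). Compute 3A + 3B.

(11, 7)

First 3A:
Repeated addition: build up to 3A.
2A: tangent at (26, 17): λ = (3·26² + 6)/(2·17) ≡ 4/5. 5⁻¹ ≡ 6 (mod 29), so λ ≡ 4·6 ≡ 24.
  x = λ² - 26 - 26 = 576 - 52 ≡ 2; y = λ·(26 - 2) - 17 ≡ 8. → (2, 8)
3A: (2, 8) + (26, 17). λ = (17 - 8)/(26 - 2) ≡ 9/24 mod 29. 24⁻¹ ≡ 23 (mod 29), so λ ≡ 4.
  x = λ² - 2 - 26 = 16 - 28 ≡ 17; y = λ·(2 - 17) - 8 ≡ 19. → (17, 19)
3A = (17, 19).
Next 3B:
Repeated addition: build up to 3B.
2B: tangent at (1, 14): λ = (3·1² + 6)/(2·14) ≡ 9/28. 28⁻¹ ≡ 28 (mod 29), so λ ≡ 9·28 ≡ 20.
  x = λ² - 1 - 1 = 400 - 2 ≡ 21; y = λ·(1 - 21) - 14 ≡ 21. → (21, 21)
3B: (21, 21) + (1, 14). λ = (14 - 21)/(1 - 21) ≡ 22/9 mod 29. 9⁻¹ ≡ 13 (mod 29), so λ ≡ 25.
  x = λ² - 21 - 1 = 625 - 22 ≡ 23; y = λ·(21 - 23) - 21 ≡ 16. → (23, 16)
3B = (23, 16).
Finally 3A + 3B:
(17, 19) + (23, 16). λ = (16 - 19)/(23 - 17) ≡ 26/6 mod 29. 6⁻¹ ≡ 5 (mod 29) since 6·5 = 30 ≡ 1, so λ ≡ 14.
  x = λ² - 17 - 23 = 196 - 40 ≡ 11; y = λ·(17 - 11) - 19 ≡ 7. → (11, 7)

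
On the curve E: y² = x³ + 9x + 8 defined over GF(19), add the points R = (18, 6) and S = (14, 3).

(3, 10)

(18, 6) + (14, 3). λ = (3 - 6)/(14 - 18) ≡ 16/15 mod 19. 15⁻¹ ≡ 14 (mod 19), so λ ≡ 15.
  x = λ² - 18 - 14 = 225 - 32 ≡ 3; y = λ·(18 - 3) - 6 ≡ 10. → (3, 10)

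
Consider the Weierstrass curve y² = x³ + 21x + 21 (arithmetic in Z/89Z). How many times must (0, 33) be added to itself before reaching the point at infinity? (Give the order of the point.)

2P: tangent at (0, 33): λ = (3·0² + 21)/(2·33) ≡ 21/66. 66⁻¹ ≡ 58 (mod 89), so λ ≡ 21·58 ≡ 61.
  x = λ² - 0 - 0 = 3721 - 0 ≡ 72; y = λ·(0 - 72) - 33 ≡ 25. → (72, 25)
3P: (72, 25) + (0, 33). λ = (33 - 25)/(0 - 72) ≡ 8/17 mod 89. 17⁻¹ ≡ 21 (mod 89), so λ ≡ 79.
  x = λ² - 72 - 0 = 6241 - 72 ≡ 28; y = λ·(72 - 28) - 25 ≡ 69. → (28, 69)
4P: (28, 69) + (0, 33). λ = (33 - 69)/(0 - 28) ≡ 53/61 mod 89. 61⁻¹ ≡ 54 (mod 89), so λ ≡ 14.
  x = λ² - 28 - 0 = 196 - 28 ≡ 79; y = λ·(28 - 79) - 69 ≡ 18. → (79, 18)
5P: (79, 18) + (0, 33). λ = (33 - 18)/(0 - 79) ≡ 15/10 mod 89. 10⁻¹ ≡ 9 (mod 89), so λ ≡ 46.
  x = λ² - 79 - 0 = 2116 - 79 ≡ 79; y = λ·(79 - 79) - 18 ≡ 71. → (79, 71)
6P: (79, 71) + (0, 33). λ = (33 - 71)/(0 - 79) ≡ 51/10 mod 89. 10⁻¹ ≡ 9 (mod 89), so λ ≡ 14.
  x = λ² - 79 - 0 = 196 - 79 ≡ 28; y = λ·(79 - 28) - 71 ≡ 20. → (28, 20)
7P: (28, 20) + (0, 33). λ = (33 - 20)/(0 - 28) ≡ 13/61 mod 89. 61⁻¹ ≡ 54 (mod 89) since 61·54 = 3294 ≡ 1, so λ ≡ 79.
  x = λ² - 28 - 0 = 6241 - 28 ≡ 72; y = λ·(28 - 72) - 20 ≡ 64. → (72, 64)
8P: (72, 64) + (0, 33). λ = (33 - 64)/(0 - 72) ≡ 58/17 mod 89. 17⁻¹ ≡ 21 (mod 89), so λ ≡ 61.
  x = λ² - 72 - 0 = 3721 - 72 ≡ 0; y = λ·(72 - 0) - 64 ≡ 56. → (0, 56)
9P: (0, 56) + (0, 33): same x and y₁ ≡ -y₂, so the sum is the point at infinity.
9P = the point at infinity, so the order is 9.

9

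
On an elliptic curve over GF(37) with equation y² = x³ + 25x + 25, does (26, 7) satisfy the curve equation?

no

y² = 7² ≡ 12; x³ + 25x + 25 = 18251 ≡ 10 (mod 37). 12 ≠ 10.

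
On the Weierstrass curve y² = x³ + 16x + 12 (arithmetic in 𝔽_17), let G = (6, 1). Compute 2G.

tangent at (6, 1): λ = (3·6² + 16)/(2·1) ≡ 5/2. 2⁻¹ ≡ 9 (mod 17), so λ ≡ 5·9 ≡ 11.
  x = λ² - 6 - 6 = 121 - 12 ≡ 7; y = λ·(6 - 7) - 1 ≡ 5. → (7, 5)

(7, 5)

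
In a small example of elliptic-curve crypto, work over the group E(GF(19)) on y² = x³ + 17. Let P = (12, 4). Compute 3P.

(0, 6)

Repeated addition: build up to 3P.
2P: tangent at (12, 4): λ = (3·12² + 0)/(2·4) ≡ 14/8. 8⁻¹ ≡ 12 (mod 19), so λ ≡ 14·12 ≡ 16.
  x = λ² - 12 - 12 = 256 - 24 ≡ 4; y = λ·(12 - 4) - 4 ≡ 10. → (4, 10)
3P: (4, 10) + (12, 4). λ = (4 - 10)/(12 - 4) ≡ 13/8 mod 19. 8⁻¹ ≡ 12 (mod 19) since 8·12 = 96 ≡ 1, so λ ≡ 4.
  x = λ² - 4 - 12 = 16 - 16 ≡ 0; y = λ·(4 - 0) - 10 ≡ 6. → (0, 6)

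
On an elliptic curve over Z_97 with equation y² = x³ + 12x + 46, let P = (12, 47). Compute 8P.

Double-and-add on 8 = (1000)₂. Start with P = (12, 47) for the leading 1-bit.
double: tangent at (12, 47): λ = (3·12² + 12)/(2·47) ≡ 56/94. 94⁻¹ ≡ 32 (mod 97) since 94·32 = 3008 ≡ 1, so λ ≡ 56·32 ≡ 46.
  x = λ² - 12 - 12 = 2116 - 24 ≡ 55; y = λ·(12 - 55) - 47 ≡ 12. → (55, 12)
double: tangent at (55, 12): λ = (3·55² + 12)/(2·12) ≡ 66/24. 24⁻¹ ≡ 93 (mod 97), so λ ≡ 66·93 ≡ 27.
  x = λ² - 55 - 55 = 729 - 110 ≡ 37; y = λ·(55 - 37) - 12 ≡ 86. → (37, 86)
double: tangent at (37, 86): λ = (3·37² + 12)/(2·86) ≡ 45/75. 75⁻¹ ≡ 22 (mod 97) since 75·22 = 1650 ≡ 1, so λ ≡ 45·22 ≡ 20.
  x = λ² - 37 - 37 = 400 - 74 ≡ 35; y = λ·(37 - 35) - 86 ≡ 51. → (35, 51)

(35, 51)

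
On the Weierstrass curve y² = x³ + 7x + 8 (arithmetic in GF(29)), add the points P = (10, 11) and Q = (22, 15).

(10, 11) + (22, 15). λ = (15 - 11)/(22 - 10) ≡ 4/12 mod 29. 12⁻¹ ≡ 17 (mod 29) since 12·17 = 204 ≡ 1, so λ ≡ 10.
  x = λ² - 10 - 22 = 100 - 32 ≡ 10; y = λ·(10 - 10) - 11 ≡ 18. → (10, 18)

(10, 18)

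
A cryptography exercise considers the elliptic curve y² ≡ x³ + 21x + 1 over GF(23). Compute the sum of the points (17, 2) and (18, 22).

(20, 7)

(17, 2) + (18, 22). λ = (22 - 2)/(18 - 17) ≡ 20/1 mod 23. 1⁻¹ ≡ 1 (mod 23), so λ ≡ 20.
  x = λ² - 17 - 18 = 400 - 35 ≡ 20; y = λ·(17 - 20) - 2 ≡ 7. → (20, 7)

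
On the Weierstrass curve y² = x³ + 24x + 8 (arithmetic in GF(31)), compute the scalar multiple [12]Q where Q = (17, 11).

Repeated addition: build up to 12Q.
2Q: tangent at (17, 11): λ = (3·17² + 24)/(2·11) ≡ 23/22. 22⁻¹ ≡ 24 (mod 31) since 22·24 = 528 ≡ 1, so λ ≡ 23·24 ≡ 25.
  x = λ² - 17 - 17 = 625 - 34 ≡ 2; y = λ·(17 - 2) - 11 ≡ 23. → (2, 23)
3Q: (2, 23) + (17, 11). λ = (11 - 23)/(17 - 2) ≡ 19/15 mod 31. 15⁻¹ ≡ 29 (mod 31) since 15·29 = 435 ≡ 1, so λ ≡ 24.
  x = λ² - 2 - 17 = 576 - 19 ≡ 30; y = λ·(2 - 30) - 23 ≡ 18. → (30, 18)
4Q: (30, 18) + (17, 11). λ = (11 - 18)/(17 - 30) ≡ 24/18 mod 31. 18⁻¹ ≡ 19 (mod 31), so λ ≡ 22.
  x = λ² - 30 - 17 = 484 - 47 ≡ 3; y = λ·(30 - 3) - 18 ≡ 18. → (3, 18)
5Q: (3, 18) + (17, 11). λ = (11 - 18)/(17 - 3) ≡ 24/14 mod 31. 14⁻¹ ≡ 20 (mod 31), so λ ≡ 15.
  x = λ² - 3 - 17 = 225 - 20 ≡ 19; y = λ·(3 - 19) - 18 ≡ 21. → (19, 21)
6Q: (19, 21) + (17, 11). λ = (11 - 21)/(17 - 19) ≡ 21/29 mod 31. 29⁻¹ ≡ 15 (mod 31) since 29·15 = 435 ≡ 1, so λ ≡ 5.
  x = λ² - 19 - 17 = 25 - 36 ≡ 20; y = λ·(19 - 20) - 21 ≡ 5. → (20, 5)
7Q: (20, 5) + (17, 11). λ = (11 - 5)/(17 - 20) ≡ 6/28 mod 31. 28⁻¹ ≡ 10 (mod 31), so λ ≡ 29.
  x = λ² - 20 - 17 = 841 - 37 ≡ 29; y = λ·(20 - 29) - 5 ≡ 13. → (29, 13)
8Q: (29, 13) + (17, 11). λ = (11 - 13)/(17 - 29) ≡ 29/19 mod 31. 19⁻¹ ≡ 18 (mod 31), so λ ≡ 26.
  x = λ² - 29 - 17 = 676 - 46 ≡ 10; y = λ·(29 - 10) - 13 ≡ 16. → (10, 16)
9Q: (10, 16) + (17, 11). λ = (11 - 16)/(17 - 10) ≡ 26/7 mod 31. 7⁻¹ ≡ 9 (mod 31) since 7·9 = 63 ≡ 1, so λ ≡ 17.
  x = λ² - 10 - 17 = 289 - 27 ≡ 14; y = λ·(10 - 14) - 16 ≡ 9. → (14, 9)
10Q: (14, 9) + (17, 11). λ = (11 - 9)/(17 - 14) ≡ 2/3 mod 31. 3⁻¹ ≡ 21 (mod 31) since 3·21 = 63 ≡ 1, so λ ≡ 11.
  x = λ² - 14 - 17 = 121 - 31 ≡ 28; y = λ·(14 - 28) - 9 ≡ 23. → (28, 23)
11Q: (28, 23) + (17, 11). λ = (11 - 23)/(17 - 28) ≡ 19/20 mod 31. 20⁻¹ ≡ 14 (mod 31), so λ ≡ 18.
  x = λ² - 28 - 17 = 324 - 45 ≡ 0; y = λ·(28 - 0) - 23 ≡ 16. → (0, 16)
12Q: (0, 16) + (17, 11). λ = (11 - 16)/(17 - 0) ≡ 26/17 mod 31. 17⁻¹ ≡ 11 (mod 31) since 17·11 = 187 ≡ 1, so λ ≡ 7.
  x = λ² - 0 - 17 = 49 - 17 ≡ 1; y = λ·(0 - 1) - 16 ≡ 8. → (1, 8)

(1, 8)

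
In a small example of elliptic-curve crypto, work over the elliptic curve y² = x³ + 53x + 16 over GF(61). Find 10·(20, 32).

Write P = (20, 32).
Double-and-add on 10 = (1010)₂. Start with P = (20, 32) for the leading 1-bit.
double: tangent at (20, 32): λ = (3·20² + 53)/(2·32) ≡ 33/3. 3⁻¹ ≡ 41 (mod 61) since 3·41 = 123 ≡ 1, so λ ≡ 33·41 ≡ 11.
  x = λ² - 20 - 20 = 121 - 40 ≡ 20; y = λ·(20 - 20) - 32 ≡ 29. → (20, 29)
double: tangent at (20, 29): λ = (3·20² + 53)/(2·29) ≡ 33/58. 58⁻¹ ≡ 20 (mod 61) since 58·20 = 1160 ≡ 1, so λ ≡ 33·20 ≡ 50.
  x = λ² - 20 - 20 = 2500 - 40 ≡ 20; y = λ·(20 - 20) - 29 ≡ 32. → (20, 32)
add P: tangent at (20, 32): λ = (3·20² + 53)/(2·32) ≡ 33/3. 3⁻¹ ≡ 41 (mod 61), so λ ≡ 33·41 ≡ 11.
  x = λ² - 20 - 20 = 121 - 40 ≡ 20; y = λ·(20 - 20) - 32 ≡ 29. → (20, 29)
double: tangent at (20, 29): λ = (3·20² + 53)/(2·29) ≡ 33/58. 58⁻¹ ≡ 20 (mod 61), so λ ≡ 33·20 ≡ 50.
  x = λ² - 20 - 20 = 2500 - 40 ≡ 20; y = λ·(20 - 20) - 29 ≡ 32. → (20, 32)

(20, 32)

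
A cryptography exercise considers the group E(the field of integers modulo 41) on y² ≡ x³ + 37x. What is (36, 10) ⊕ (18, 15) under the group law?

(32, 39)

(36, 10) + (18, 15). λ = (15 - 10)/(18 - 36) ≡ 5/23 mod 41. 23⁻¹ ≡ 25 (mod 41), so λ ≡ 2.
  x = λ² - 36 - 18 = 4 - 54 ≡ 32; y = λ·(36 - 32) - 10 ≡ 39. → (32, 39)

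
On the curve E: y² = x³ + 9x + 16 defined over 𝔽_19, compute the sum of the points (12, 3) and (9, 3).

(17, 16)

(12, 3) + (9, 3). λ = (3 - 3)/(9 - 12) ≡ 0/16 mod 19. 16⁻¹ ≡ 6 (mod 19), so λ ≡ 0.
  x = λ² - 12 - 9 = 0 - 21 ≡ 17; y = λ·(12 - 17) - 3 ≡ 16. → (17, 16)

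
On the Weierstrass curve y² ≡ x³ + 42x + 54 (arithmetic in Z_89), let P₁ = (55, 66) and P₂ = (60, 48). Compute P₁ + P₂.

(55, 66) + (60, 48). λ = (48 - 66)/(60 - 55) ≡ 71/5 mod 89. 5⁻¹ ≡ 18 (mod 89) since 5·18 = 90 ≡ 1, so λ ≡ 32.
  x = λ² - 55 - 60 = 1024 - 115 ≡ 19; y = λ·(55 - 19) - 66 ≡ 18. → (19, 18)

(19, 18)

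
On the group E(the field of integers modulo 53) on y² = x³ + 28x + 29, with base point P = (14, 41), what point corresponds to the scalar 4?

Repeated addition: build up to 4P.
2P: tangent at (14, 41): λ = (3·14² + 28)/(2·41) ≡ 33/29. 29⁻¹ ≡ 11 (mod 53), so λ ≡ 33·11 ≡ 45.
  x = λ² - 14 - 14 = 2025 - 28 ≡ 36; y = λ·(14 - 36) - 41 ≡ 29. → (36, 29)
3P: (36, 29) + (14, 41). λ = (41 - 29)/(14 - 36) ≡ 12/31 mod 53. 31⁻¹ ≡ 12 (mod 53), so λ ≡ 38.
  x = λ² - 36 - 14 = 1444 - 50 ≡ 16; y = λ·(36 - 16) - 29 ≡ 42. → (16, 42)
4P: (16, 42) + (14, 41). λ = (41 - 42)/(14 - 16) ≡ 52/51 mod 53. 51⁻¹ ≡ 26 (mod 53), so λ ≡ 27.
  x = λ² - 16 - 14 = 729 - 30 ≡ 10; y = λ·(16 - 10) - 42 ≡ 14. → (10, 14)

(10, 14)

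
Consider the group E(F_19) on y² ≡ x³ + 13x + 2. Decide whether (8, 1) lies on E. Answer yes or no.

y² = 1² ≡ 1; x³ + 13x + 2 = 618 ≡ 10 (mod 19). 1 ≠ 10.

no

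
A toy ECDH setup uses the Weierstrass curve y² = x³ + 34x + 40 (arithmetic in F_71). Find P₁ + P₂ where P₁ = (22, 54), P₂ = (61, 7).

(22, 54) + (61, 7). λ = (7 - 54)/(61 - 22) ≡ 24/39 mod 71. 39⁻¹ ≡ 51 (mod 71), so λ ≡ 17.
  x = λ² - 22 - 61 = 289 - 83 ≡ 64; y = λ·(22 - 64) - 54 ≡ 13. → (64, 13)

(64, 13)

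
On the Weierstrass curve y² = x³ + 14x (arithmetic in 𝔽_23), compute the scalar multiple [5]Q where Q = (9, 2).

(9, 21)

Repeated addition: build up to 5Q.
2Q: tangent at (9, 2): λ = (3·9² + 14)/(2·2) ≡ 4/4. 4⁻¹ ≡ 6 (mod 23), so λ ≡ 4·6 ≡ 1.
  x = λ² - 9 - 9 = 1 - 18 ≡ 6; y = λ·(9 - 6) - 2 ≡ 1. → (6, 1)
3Q: (6, 1) + (9, 2). λ = (2 - 1)/(9 - 6) ≡ 1/3 mod 23. 3⁻¹ ≡ 8 (mod 23), so λ ≡ 8.
  x = λ² - 6 - 9 = 64 - 15 ≡ 3; y = λ·(6 - 3) - 1 ≡ 0. → (3, 0)
4Q: (3, 0) + (9, 2). λ = (2 - 0)/(9 - 3) ≡ 2/6 mod 23. 6⁻¹ ≡ 4 (mod 23), so λ ≡ 8.
  x = λ² - 3 - 9 = 64 - 12 ≡ 6; y = λ·(3 - 6) - 0 ≡ 22. → (6, 22)
5Q: (6, 22) + (9, 2). λ = (2 - 22)/(9 - 6) ≡ 3/3 mod 23. 3⁻¹ ≡ 8 (mod 23), so λ ≡ 1.
  x = λ² - 6 - 9 = 1 - 15 ≡ 9; y = λ·(6 - 9) - 22 ≡ 21. → (9, 21)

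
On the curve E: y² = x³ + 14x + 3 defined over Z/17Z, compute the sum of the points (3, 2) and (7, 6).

(3, 2) + (7, 6). λ = (6 - 2)/(7 - 3) ≡ 4/4 mod 17. 4⁻¹ ≡ 13 (mod 17), so λ ≡ 1.
  x = λ² - 3 - 7 = 1 - 10 ≡ 8; y = λ·(3 - 8) - 2 ≡ 10. → (8, 10)

(8, 10)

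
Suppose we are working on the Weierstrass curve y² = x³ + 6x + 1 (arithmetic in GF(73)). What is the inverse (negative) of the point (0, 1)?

(0, 72)

-(0, 1) = (0, -1 mod 73) = (0, 72).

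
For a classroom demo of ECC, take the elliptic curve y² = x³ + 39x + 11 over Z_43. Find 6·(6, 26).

Write Q = (6, 26).
Repeated addition: build up to 6Q.
2Q: tangent at (6, 26): λ = (3·6² + 39)/(2·26) ≡ 18/9. 9⁻¹ ≡ 24 (mod 43), so λ ≡ 18·24 ≡ 2.
  x = λ² - 6 - 6 = 4 - 12 ≡ 35; y = λ·(6 - 35) - 26 ≡ 2. → (35, 2)
3Q: (35, 2) + (6, 26). λ = (26 - 2)/(6 - 35) ≡ 24/14 mod 43. 14⁻¹ ≡ 40 (mod 43), so λ ≡ 14.
  x = λ² - 35 - 6 = 196 - 41 ≡ 26; y = λ·(35 - 26) - 2 ≡ 38. → (26, 38)
4Q: (26, 38) + (6, 26). λ = (26 - 38)/(6 - 26) ≡ 31/23 mod 43. 23⁻¹ ≡ 15 (mod 43) since 23·15 = 345 ≡ 1, so λ ≡ 35.
  x = λ² - 26 - 6 = 1225 - 32 ≡ 32; y = λ·(26 - 32) - 38 ≡ 10. → (32, 10)
5Q: (32, 10) + (6, 26). λ = (26 - 10)/(6 - 32) ≡ 16/17 mod 43. 17⁻¹ ≡ 38 (mod 43) since 17·38 = 646 ≡ 1, so λ ≡ 6.
  x = λ² - 32 - 6 = 36 - 38 ≡ 41; y = λ·(32 - 41) - 10 ≡ 22. → (41, 22)
6Q: (41, 22) + (6, 26). λ = (26 - 22)/(6 - 41) ≡ 4/8 mod 43. 8⁻¹ ≡ 27 (mod 43) since 8·27 = 216 ≡ 1, so λ ≡ 22.
  x = λ² - 41 - 6 = 484 - 47 ≡ 7; y = λ·(41 - 7) - 22 ≡ 38. → (7, 38)

(7, 38)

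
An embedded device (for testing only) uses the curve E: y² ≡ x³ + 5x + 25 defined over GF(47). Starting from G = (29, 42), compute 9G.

(5, 9)

Repeated addition: build up to 9G.
2G: tangent at (29, 42): λ = (3·29² + 5)/(2·42) ≡ 37/37. 37⁻¹ ≡ 14 (mod 47), so λ ≡ 37·14 ≡ 1.
  x = λ² - 29 - 29 = 1 - 58 ≡ 37; y = λ·(29 - 37) - 42 ≡ 44. → (37, 44)
3G: (37, 44) + (29, 42). λ = (42 - 44)/(29 - 37) ≡ 45/39 mod 47. 39⁻¹ ≡ 41 (mod 47), so λ ≡ 12.
  x = λ² - 37 - 29 = 144 - 66 ≡ 31; y = λ·(37 - 31) - 44 ≡ 28. → (31, 28)
4G: (31, 28) + (29, 42). λ = (42 - 28)/(29 - 31) ≡ 14/45 mod 47. 45⁻¹ ≡ 23 (mod 47), so λ ≡ 40.
  x = λ² - 31 - 29 = 1600 - 60 ≡ 36; y = λ·(31 - 36) - 28 ≡ 7. → (36, 7)
5G: (36, 7) + (29, 42). λ = (42 - 7)/(29 - 36) ≡ 35/40 mod 47. 40⁻¹ ≡ 20 (mod 47), so λ ≡ 42.
  x = λ² - 36 - 29 = 1764 - 65 ≡ 7; y = λ·(36 - 7) - 7 ≡ 36. → (7, 36)
6G: (7, 36) + (29, 42). λ = (42 - 36)/(29 - 7) ≡ 6/22 mod 47. 22⁻¹ ≡ 15 (mod 47), so λ ≡ 43.
  x = λ² - 7 - 29 = 1849 - 36 ≡ 27; y = λ·(7 - 27) - 36 ≡ 44. → (27, 44)
7G: (27, 44) + (29, 42). λ = (42 - 44)/(29 - 27) ≡ 45/2 mod 47. 2⁻¹ ≡ 24 (mod 47), so λ ≡ 46.
  x = λ² - 27 - 29 = 2116 - 56 ≡ 39; y = λ·(27 - 39) - 44 ≡ 15. → (39, 15)
8G: (39, 15) + (29, 42). λ = (42 - 15)/(29 - 39) ≡ 27/37 mod 47. 37⁻¹ ≡ 14 (mod 47) since 37·14 = 518 ≡ 1, so λ ≡ 2.
  x = λ² - 39 - 29 = 4 - 68 ≡ 30; y = λ·(39 - 30) - 15 ≡ 3. → (30, 3)
9G: (30, 3) + (29, 42). λ = (42 - 3)/(29 - 30) ≡ 39/46 mod 47. 46⁻¹ ≡ 46 (mod 47), so λ ≡ 8.
  x = λ² - 30 - 29 = 64 - 59 ≡ 5; y = λ·(30 - 5) - 3 ≡ 9. → (5, 9)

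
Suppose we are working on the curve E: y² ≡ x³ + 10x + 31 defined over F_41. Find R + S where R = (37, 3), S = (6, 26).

(37, 3) + (6, 26). λ = (26 - 3)/(6 - 37) ≡ 23/10 mod 41. 10⁻¹ ≡ 37 (mod 41), so λ ≡ 31.
  x = λ² - 37 - 6 = 961 - 43 ≡ 16; y = λ·(37 - 16) - 3 ≡ 33. → (16, 33)

(16, 33)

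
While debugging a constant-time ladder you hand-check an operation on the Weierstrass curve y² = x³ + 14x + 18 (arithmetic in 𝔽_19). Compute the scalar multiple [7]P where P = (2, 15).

(17, 18)

Repeated addition: build up to 7P.
2P: tangent at (2, 15): λ = (3·2² + 14)/(2·15) ≡ 7/11. 11⁻¹ ≡ 7 (mod 19) since 11·7 = 77 ≡ 1, so λ ≡ 7·7 ≡ 11.
  x = λ² - 2 - 2 = 121 - 4 ≡ 3; y = λ·(2 - 3) - 15 ≡ 12. → (3, 12)
3P: (3, 12) + (2, 15). λ = (15 - 12)/(2 - 3) ≡ 3/18 mod 19. 18⁻¹ ≡ 18 (mod 19) since 18·18 = 324 ≡ 1, so λ ≡ 16.
  x = λ² - 3 - 2 = 256 - 5 ≡ 4; y = λ·(3 - 4) - 12 ≡ 10. → (4, 10)
4P: (4, 10) + (2, 15). λ = (15 - 10)/(2 - 4) ≡ 5/17 mod 19. 17⁻¹ ≡ 9 (mod 19), so λ ≡ 7.
  x = λ² - 4 - 2 = 49 - 6 ≡ 5; y = λ·(4 - 5) - 10 ≡ 2. → (5, 2)
5P: (5, 2) + (2, 15). λ = (15 - 2)/(2 - 5) ≡ 13/16 mod 19. 16⁻¹ ≡ 6 (mod 19) since 16·6 = 96 ≡ 1, so λ ≡ 2.
  x = λ² - 5 - 2 = 4 - 7 ≡ 16; y = λ·(5 - 16) - 2 ≡ 14. → (16, 14)
6P: (16, 14) + (2, 15). λ = (15 - 14)/(2 - 16) ≡ 1/5 mod 19. 5⁻¹ ≡ 4 (mod 19), so λ ≡ 4.
  x = λ² - 16 - 2 = 16 - 18 ≡ 17; y = λ·(16 - 17) - 14 ≡ 1. → (17, 1)
7P: (17, 1) + (2, 15). λ = (15 - 1)/(2 - 17) ≡ 14/4 mod 19. 4⁻¹ ≡ 5 (mod 19), so λ ≡ 13.
  x = λ² - 17 - 2 = 169 - 19 ≡ 17; y = λ·(17 - 17) - 1 ≡ 18. → (17, 18)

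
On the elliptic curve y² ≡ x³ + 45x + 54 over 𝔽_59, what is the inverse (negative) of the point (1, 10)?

-(1, 10) = (1, -10 mod 59) = (1, 49).

(1, 49)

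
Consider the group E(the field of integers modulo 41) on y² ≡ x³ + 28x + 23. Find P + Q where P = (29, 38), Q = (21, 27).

(23, 1)

(29, 38) + (21, 27). λ = (27 - 38)/(21 - 29) ≡ 30/33 mod 41. 33⁻¹ ≡ 5 (mod 41) since 33·5 = 165 ≡ 1, so λ ≡ 27.
  x = λ² - 29 - 21 = 729 - 50 ≡ 23; y = λ·(29 - 23) - 38 ≡ 1. → (23, 1)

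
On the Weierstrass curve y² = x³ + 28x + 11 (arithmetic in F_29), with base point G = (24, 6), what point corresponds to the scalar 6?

(26, 4)

Double-and-add on 6 = (110)₂. Start with G = (24, 6) for the leading 1-bit.
double: tangent at (24, 6): λ = (3·24² + 28)/(2·6) ≡ 16/12. 12⁻¹ ≡ 17 (mod 29), so λ ≡ 16·17 ≡ 11.
  x = λ² - 24 - 24 = 121 - 48 ≡ 15; y = λ·(24 - 15) - 6 ≡ 6. → (15, 6)
add G: (15, 6) + (24, 6). λ = (6 - 6)/(24 - 15) ≡ 0/9 mod 29. 9⁻¹ ≡ 13 (mod 29), so λ ≡ 0.
  x = λ² - 15 - 24 = 0 - 39 ≡ 19; y = λ·(15 - 19) - 6 ≡ 23. → (19, 23)
double: tangent at (19, 23): λ = (3·19² + 28)/(2·23) ≡ 9/17. 17⁻¹ ≡ 12 (mod 29) since 17·12 = 204 ≡ 1, so λ ≡ 9·12 ≡ 21.
  x = λ² - 19 - 19 = 441 - 38 ≡ 26; y = λ·(19 - 26) - 23 ≡ 4. → (26, 4)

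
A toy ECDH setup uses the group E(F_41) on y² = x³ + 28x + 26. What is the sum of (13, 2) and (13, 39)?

The two points share x = 13 and their y-coordinates satisfy 2 + 39 ≡ 0 (mod 41), so they are inverses. Their sum is O.

O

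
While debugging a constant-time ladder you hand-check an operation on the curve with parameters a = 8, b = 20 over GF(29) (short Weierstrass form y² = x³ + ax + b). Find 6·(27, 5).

(17, 9)

Write G = (27, 5).
Repeated addition: build up to 6G.
2G: tangent at (27, 5): λ = (3·27² + 8)/(2·5) ≡ 20/10. 10⁻¹ ≡ 3 (mod 29), so λ ≡ 20·3 ≡ 2.
  x = λ² - 27 - 27 = 4 - 54 ≡ 8; y = λ·(27 - 8) - 5 ≡ 4. → (8, 4)
3G: (8, 4) + (27, 5). λ = (5 - 4)/(27 - 8) ≡ 1/19 mod 29. 19⁻¹ ≡ 26 (mod 29) since 19·26 = 494 ≡ 1, so λ ≡ 26.
  x = λ² - 8 - 27 = 676 - 35 ≡ 3; y = λ·(8 - 3) - 4 ≡ 10. → (3, 10)
4G: (3, 10) + (27, 5). λ = (5 - 10)/(27 - 3) ≡ 24/24 mod 29. 24⁻¹ ≡ 23 (mod 29) since 24·23 = 552 ≡ 1, so λ ≡ 1.
  x = λ² - 3 - 27 = 1 - 30 ≡ 0; y = λ·(3 - 0) - 10 ≡ 22. → (0, 22)
5G: (0, 22) + (27, 5). λ = (5 - 22)/(27 - 0) ≡ 12/27 mod 29. 27⁻¹ ≡ 14 (mod 29), so λ ≡ 23.
  x = λ² - 0 - 27 = 529 - 27 ≡ 9; y = λ·(0 - 9) - 22 ≡ 3. → (9, 3)
6G: (9, 3) + (27, 5). λ = (5 - 3)/(27 - 9) ≡ 2/18 mod 29. 18⁻¹ ≡ 21 (mod 29) since 18·21 = 378 ≡ 1, so λ ≡ 13.
  x = λ² - 9 - 27 = 169 - 36 ≡ 17; y = λ·(9 - 17) - 3 ≡ 9. → (17, 9)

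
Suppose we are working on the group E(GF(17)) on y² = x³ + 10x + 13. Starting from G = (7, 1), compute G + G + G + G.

Repeated addition: build up to 4G.
2G: tangent at (7, 1): λ = (3·7² + 10)/(2·1) ≡ 4/2. 2⁻¹ ≡ 9 (mod 17) since 2·9 = 18 ≡ 1, so λ ≡ 4·9 ≡ 2.
  x = λ² - 7 - 7 = 4 - 14 ≡ 7; y = λ·(7 - 7) - 1 ≡ 16. → (7, 16)
3G: (7, 16) + (7, 1): same x and y₁ ≡ -y₂, so the sum is O.
4G: O + (7, 1) = (7, 1) (identity).

(7, 1)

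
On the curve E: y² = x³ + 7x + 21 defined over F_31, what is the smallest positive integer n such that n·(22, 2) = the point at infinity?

7

2P: tangent at (22, 2): λ = (3·22² + 7)/(2·2) ≡ 2/4. 4⁻¹ ≡ 8 (mod 31), so λ ≡ 2·8 ≡ 16.
  x = λ² - 22 - 22 = 256 - 44 ≡ 26; y = λ·(22 - 26) - 2 ≡ 27. → (26, 27)
3P: (26, 27) + (22, 2). λ = (2 - 27)/(22 - 26) ≡ 6/27 mod 31. 27⁻¹ ≡ 23 (mod 31) since 27·23 = 621 ≡ 1, so λ ≡ 14.
  x = λ² - 26 - 22 = 196 - 48 ≡ 24; y = λ·(26 - 24) - 27 ≡ 1. → (24, 1)
4P: (24, 1) + (22, 2). λ = (2 - 1)/(22 - 24) ≡ 1/29 mod 31. 29⁻¹ ≡ 15 (mod 31) since 29·15 = 435 ≡ 1, so λ ≡ 15.
  x = λ² - 24 - 22 = 225 - 46 ≡ 24; y = λ·(24 - 24) - 1 ≡ 30. → (24, 30)
5P: (24, 30) + (22, 2). λ = (2 - 30)/(22 - 24) ≡ 3/29 mod 31. 29⁻¹ ≡ 15 (mod 31) since 29·15 = 435 ≡ 1, so λ ≡ 14.
  x = λ² - 24 - 22 = 196 - 46 ≡ 26; y = λ·(24 - 26) - 30 ≡ 4. → (26, 4)
6P: (26, 4) + (22, 2). λ = (2 - 4)/(22 - 26) ≡ 29/27 mod 31. 27⁻¹ ≡ 23 (mod 31), so λ ≡ 16.
  x = λ² - 26 - 22 = 256 - 48 ≡ 22; y = λ·(26 - 22) - 4 ≡ 29. → (22, 29)
7P: (22, 29) + (22, 2): same x and y₁ ≡ -y₂, so the sum is the point at infinity.
7P = the point at infinity, so the order is 7.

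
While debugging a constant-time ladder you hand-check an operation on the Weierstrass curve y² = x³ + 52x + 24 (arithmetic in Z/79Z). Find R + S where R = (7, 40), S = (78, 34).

(7, 40) + (78, 34). λ = (34 - 40)/(78 - 7) ≡ 73/71 mod 79. 71⁻¹ ≡ 69 (mod 79) since 71·69 = 4899 ≡ 1, so λ ≡ 60.
  x = λ² - 7 - 78 = 3600 - 85 ≡ 39; y = λ·(7 - 39) - 40 ≡ 15. → (39, 15)

(39, 15)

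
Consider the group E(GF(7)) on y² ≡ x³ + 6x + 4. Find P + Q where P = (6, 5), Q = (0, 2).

(6, 5) + (0, 2). λ = (2 - 5)/(0 - 6) ≡ 4/1 mod 7. 1⁻¹ ≡ 1 (mod 7) since 1·1 = 1 ≡ 1, so λ ≡ 4.
  x = λ² - 6 - 0 = 16 - 6 ≡ 3; y = λ·(6 - 3) - 5 ≡ 0. → (3, 0)

(3, 0)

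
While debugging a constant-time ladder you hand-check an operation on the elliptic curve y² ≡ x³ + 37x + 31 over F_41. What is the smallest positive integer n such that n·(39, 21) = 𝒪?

2P: tangent at (39, 21): λ = (3·39² + 37)/(2·21) ≡ 8/1. 1⁻¹ ≡ 1 (mod 41) since 1·1 = 1 ≡ 1, so λ ≡ 8·1 ≡ 8.
  x = λ² - 39 - 39 = 64 - 78 ≡ 27; y = λ·(39 - 27) - 21 ≡ 34. → (27, 34)
3P: (27, 34) + (39, 21). λ = (21 - 34)/(39 - 27) ≡ 28/12 mod 41. 12⁻¹ ≡ 24 (mod 41), so λ ≡ 16.
  x = λ² - 27 - 39 = 256 - 66 ≡ 26; y = λ·(27 - 26) - 34 ≡ 23. → (26, 23)
4P: (26, 23) + (39, 21). λ = (21 - 23)/(39 - 26) ≡ 39/13 mod 41. 13⁻¹ ≡ 19 (mod 41) since 13·19 = 247 ≡ 1, so λ ≡ 3.
  x = λ² - 26 - 39 = 9 - 65 ≡ 26; y = λ·(26 - 26) - 23 ≡ 18. → (26, 18)
5P: (26, 18) + (39, 21). λ = (21 - 18)/(39 - 26) ≡ 3/13 mod 41. 13⁻¹ ≡ 19 (mod 41), so λ ≡ 16.
  x = λ² - 26 - 39 = 256 - 65 ≡ 27; y = λ·(26 - 27) - 18 ≡ 7. → (27, 7)
6P: (27, 7) + (39, 21). λ = (21 - 7)/(39 - 27) ≡ 14/12 mod 41. 12⁻¹ ≡ 24 (mod 41), so λ ≡ 8.
  x = λ² - 27 - 39 = 64 - 66 ≡ 39; y = λ·(27 - 39) - 7 ≡ 20. → (39, 20)
7P: (39, 20) + (39, 21): same x and y₁ ≡ -y₂, so the sum is 𝒪.
7P = 𝒪, so the order is 7.

7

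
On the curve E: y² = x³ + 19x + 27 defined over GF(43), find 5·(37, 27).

(9, 29)

Write Q = (37, 27).
Double-and-add on 5 = (101)₂. Start with Q = (37, 27) for the leading 1-bit.
double: tangent at (37, 27): λ = (3·37² + 19)/(2·27) ≡ 41/11. 11⁻¹ ≡ 4 (mod 43) since 11·4 = 44 ≡ 1, so λ ≡ 41·4 ≡ 35.
  x = λ² - 37 - 37 = 1225 - 74 ≡ 33; y = λ·(37 - 33) - 27 ≡ 27. → (33, 27)
double: tangent at (33, 27): λ = (3·33² + 19)/(2·27) ≡ 18/11. 11⁻¹ ≡ 4 (mod 43) since 11·4 = 44 ≡ 1, so λ ≡ 18·4 ≡ 29.
  x = λ² - 33 - 33 = 841 - 66 ≡ 1; y = λ·(33 - 1) - 27 ≡ 41. → (1, 41)
add Q: (1, 41) + (37, 27). λ = (27 - 41)/(37 - 1) ≡ 29/36 mod 43. 36⁻¹ ≡ 6 (mod 43), so λ ≡ 2.
  x = λ² - 1 - 37 = 4 - 38 ≡ 9; y = λ·(1 - 9) - 41 ≡ 29. → (9, 29)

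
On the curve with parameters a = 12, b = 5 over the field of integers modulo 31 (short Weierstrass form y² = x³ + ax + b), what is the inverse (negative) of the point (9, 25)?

-(9, 25) = (9, -25 mod 31) = (9, 6).

(9, 6)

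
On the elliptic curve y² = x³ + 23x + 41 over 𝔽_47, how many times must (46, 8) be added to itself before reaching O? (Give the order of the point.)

4

2P: tangent at (46, 8): λ = (3·46² + 23)/(2·8) ≡ 26/16. 16⁻¹ ≡ 3 (mod 47) since 16·3 = 48 ≡ 1, so λ ≡ 26·3 ≡ 31.
  x = λ² - 46 - 46 = 961 - 92 ≡ 23; y = λ·(46 - 23) - 8 ≡ 0. → (23, 0)
3P: (23, 0) + (46, 8). λ = (8 - 0)/(46 - 23) ≡ 8/23 mod 47. 23⁻¹ ≡ 45 (mod 47) since 23·45 = 1035 ≡ 1, so λ ≡ 31.
  x = λ² - 23 - 46 = 961 - 69 ≡ 46; y = λ·(23 - 46) - 0 ≡ 39. → (46, 39)
4P: (46, 39) + (46, 8): same x and y₁ ≡ -y₂, so the sum is O.
4P = O, so the order is 4.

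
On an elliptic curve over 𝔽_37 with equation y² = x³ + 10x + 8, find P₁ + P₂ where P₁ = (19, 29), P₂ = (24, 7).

(3, 19)

(19, 29) + (24, 7). λ = (7 - 29)/(24 - 19) ≡ 15/5 mod 37. 5⁻¹ ≡ 15 (mod 37) since 5·15 = 75 ≡ 1, so λ ≡ 3.
  x = λ² - 19 - 24 = 9 - 43 ≡ 3; y = λ·(19 - 3) - 29 ≡ 19. → (3, 19)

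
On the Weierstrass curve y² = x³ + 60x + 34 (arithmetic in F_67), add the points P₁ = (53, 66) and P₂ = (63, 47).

(53, 66) + (63, 47). λ = (47 - 66)/(63 - 53) ≡ 48/10 mod 67. 10⁻¹ ≡ 47 (mod 67), so λ ≡ 45.
  x = λ² - 53 - 63 = 2025 - 116 ≡ 33; y = λ·(53 - 33) - 66 ≡ 30. → (33, 30)

(33, 30)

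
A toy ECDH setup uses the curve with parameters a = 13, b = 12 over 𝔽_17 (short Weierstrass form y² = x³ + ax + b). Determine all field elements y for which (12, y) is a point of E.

3, 14

x³ + 13x + 12 = 1896 ≡ 9 (mod 17).
Square roots of 9 mod 17: 3 and 14 (since 3² = 9 ≡ 9).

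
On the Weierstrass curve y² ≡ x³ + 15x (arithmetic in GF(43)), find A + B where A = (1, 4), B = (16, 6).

(1, 4) + (16, 6). λ = (6 - 4)/(16 - 1) ≡ 2/15 mod 43. 15⁻¹ ≡ 23 (mod 43), so λ ≡ 3.
  x = λ² - 1 - 16 = 9 - 17 ≡ 35; y = λ·(1 - 35) - 4 ≡ 23. → (35, 23)

(35, 23)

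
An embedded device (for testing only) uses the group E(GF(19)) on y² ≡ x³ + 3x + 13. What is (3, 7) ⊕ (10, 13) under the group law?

(11, 16)

(3, 7) + (10, 13). λ = (13 - 7)/(10 - 3) ≡ 6/7 mod 19. 7⁻¹ ≡ 11 (mod 19), so λ ≡ 9.
  x = λ² - 3 - 10 = 81 - 13 ≡ 11; y = λ·(3 - 11) - 7 ≡ 16. → (11, 16)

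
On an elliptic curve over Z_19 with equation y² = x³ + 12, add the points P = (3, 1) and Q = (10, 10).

(3, 18)

(3, 1) + (10, 10). λ = (10 - 1)/(10 - 3) ≡ 9/7 mod 19. 7⁻¹ ≡ 11 (mod 19), so λ ≡ 4.
  x = λ² - 3 - 10 = 16 - 13 ≡ 3; y = λ·(3 - 3) - 1 ≡ 18. → (3, 18)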